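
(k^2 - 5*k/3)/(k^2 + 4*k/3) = (3*k - 5)/(3*k + 4)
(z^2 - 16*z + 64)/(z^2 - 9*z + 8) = (z - 8)/(z - 1)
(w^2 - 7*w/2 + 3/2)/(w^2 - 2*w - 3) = (w - 1/2)/(w + 1)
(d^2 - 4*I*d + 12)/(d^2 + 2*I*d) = (d - 6*I)/d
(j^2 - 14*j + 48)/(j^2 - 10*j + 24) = (j - 8)/(j - 4)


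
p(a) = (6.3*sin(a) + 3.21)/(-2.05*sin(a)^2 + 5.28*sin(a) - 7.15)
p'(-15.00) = 0.38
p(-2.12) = 0.16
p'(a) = (4.1*sin(a)*cos(a) - 5.28*cos(a))*(6.3*sin(a) + 3.21)/(-2.05*sin(a)^2 + 5.28*sin(a) - 7.15)^2 + 6.3*cos(a)/(-2.05*sin(a)^2 + 5.28*sin(a) - 7.15)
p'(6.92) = -1.78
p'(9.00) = 1.75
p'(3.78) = 0.43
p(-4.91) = -2.38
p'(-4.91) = -0.46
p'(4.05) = 0.25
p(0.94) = -1.96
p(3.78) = 0.05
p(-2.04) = 0.18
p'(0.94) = -1.42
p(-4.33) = -2.25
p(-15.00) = 0.08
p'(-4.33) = 0.89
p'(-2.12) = 0.19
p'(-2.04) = 0.16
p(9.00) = -1.09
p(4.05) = 0.14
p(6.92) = -1.47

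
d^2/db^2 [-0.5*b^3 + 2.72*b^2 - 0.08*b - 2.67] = 5.44 - 3.0*b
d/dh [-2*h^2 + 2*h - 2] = 2 - 4*h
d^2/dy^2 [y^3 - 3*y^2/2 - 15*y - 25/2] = 6*y - 3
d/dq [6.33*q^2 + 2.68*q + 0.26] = 12.66*q + 2.68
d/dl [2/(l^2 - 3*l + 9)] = 2*(3 - 2*l)/(l^2 - 3*l + 9)^2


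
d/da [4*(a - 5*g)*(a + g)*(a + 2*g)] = 12*a^2 - 16*a*g - 52*g^2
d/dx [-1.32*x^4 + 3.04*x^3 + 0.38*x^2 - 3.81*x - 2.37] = -5.28*x^3 + 9.12*x^2 + 0.76*x - 3.81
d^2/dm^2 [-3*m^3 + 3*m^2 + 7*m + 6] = 6 - 18*m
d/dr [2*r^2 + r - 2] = 4*r + 1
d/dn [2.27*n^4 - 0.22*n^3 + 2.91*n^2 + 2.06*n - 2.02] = 9.08*n^3 - 0.66*n^2 + 5.82*n + 2.06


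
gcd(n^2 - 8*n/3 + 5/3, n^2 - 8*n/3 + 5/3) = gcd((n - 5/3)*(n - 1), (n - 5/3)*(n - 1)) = n^2 - 8*n/3 + 5/3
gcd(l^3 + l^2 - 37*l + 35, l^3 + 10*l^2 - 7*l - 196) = l + 7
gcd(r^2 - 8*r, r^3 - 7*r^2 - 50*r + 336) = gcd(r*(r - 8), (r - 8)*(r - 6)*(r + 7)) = r - 8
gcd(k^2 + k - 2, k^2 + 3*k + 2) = k + 2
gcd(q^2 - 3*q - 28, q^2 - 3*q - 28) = q^2 - 3*q - 28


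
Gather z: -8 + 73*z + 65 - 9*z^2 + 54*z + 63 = -9*z^2 + 127*z + 120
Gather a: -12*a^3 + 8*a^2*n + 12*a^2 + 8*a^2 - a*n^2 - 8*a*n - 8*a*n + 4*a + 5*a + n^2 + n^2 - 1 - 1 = -12*a^3 + a^2*(8*n + 20) + a*(-n^2 - 16*n + 9) + 2*n^2 - 2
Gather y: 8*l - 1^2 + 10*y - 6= 8*l + 10*y - 7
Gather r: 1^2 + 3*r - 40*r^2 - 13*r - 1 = -40*r^2 - 10*r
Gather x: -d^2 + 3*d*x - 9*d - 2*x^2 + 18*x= -d^2 - 9*d - 2*x^2 + x*(3*d + 18)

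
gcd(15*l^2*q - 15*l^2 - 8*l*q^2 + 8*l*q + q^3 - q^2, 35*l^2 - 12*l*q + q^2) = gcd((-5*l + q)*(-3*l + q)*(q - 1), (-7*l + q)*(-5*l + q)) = -5*l + q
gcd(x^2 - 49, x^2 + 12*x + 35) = x + 7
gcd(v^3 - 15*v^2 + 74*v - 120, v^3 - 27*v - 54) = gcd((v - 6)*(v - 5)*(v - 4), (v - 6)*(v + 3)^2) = v - 6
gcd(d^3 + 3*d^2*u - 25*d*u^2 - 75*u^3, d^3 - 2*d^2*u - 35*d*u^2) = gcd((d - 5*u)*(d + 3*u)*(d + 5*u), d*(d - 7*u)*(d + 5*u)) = d + 5*u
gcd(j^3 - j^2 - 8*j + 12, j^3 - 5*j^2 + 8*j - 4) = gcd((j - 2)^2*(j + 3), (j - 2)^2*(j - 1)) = j^2 - 4*j + 4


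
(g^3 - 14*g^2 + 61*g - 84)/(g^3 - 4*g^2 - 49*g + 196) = (g - 3)/(g + 7)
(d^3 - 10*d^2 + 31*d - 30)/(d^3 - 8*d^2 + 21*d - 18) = (d - 5)/(d - 3)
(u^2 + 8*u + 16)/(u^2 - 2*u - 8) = (u^2 + 8*u + 16)/(u^2 - 2*u - 8)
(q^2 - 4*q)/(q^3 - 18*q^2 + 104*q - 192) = q/(q^2 - 14*q + 48)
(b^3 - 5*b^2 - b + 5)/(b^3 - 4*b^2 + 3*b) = (b^2 - 4*b - 5)/(b*(b - 3))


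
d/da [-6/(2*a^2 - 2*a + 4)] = 3*(2*a - 1)/(a^2 - a + 2)^2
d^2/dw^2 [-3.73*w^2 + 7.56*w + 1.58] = -7.46000000000000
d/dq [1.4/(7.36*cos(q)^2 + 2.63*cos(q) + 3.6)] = (20.608*cos(q) + 3.682)*sin(q)/(7.36*cos(q)^2 + 2.63*cos(q) + 3.6)^2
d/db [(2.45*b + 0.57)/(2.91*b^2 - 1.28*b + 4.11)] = (-7.1295*b^2 - 3.3174*b + 10.7991)/(8.4681*b^4 - 7.4496*b^3 + 25.5586*b^2 - 10.5216*b + 16.8921)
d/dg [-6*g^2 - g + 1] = -12*g - 1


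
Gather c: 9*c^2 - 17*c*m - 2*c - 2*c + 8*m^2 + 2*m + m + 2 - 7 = 9*c^2 + c*(-17*m - 4) + 8*m^2 + 3*m - 5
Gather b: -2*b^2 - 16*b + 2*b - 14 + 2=-2*b^2 - 14*b - 12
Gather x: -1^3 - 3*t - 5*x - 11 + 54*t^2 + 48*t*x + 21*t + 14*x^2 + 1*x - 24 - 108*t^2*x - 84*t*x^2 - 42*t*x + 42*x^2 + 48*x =54*t^2 + 18*t + x^2*(56 - 84*t) + x*(-108*t^2 + 6*t + 44) - 36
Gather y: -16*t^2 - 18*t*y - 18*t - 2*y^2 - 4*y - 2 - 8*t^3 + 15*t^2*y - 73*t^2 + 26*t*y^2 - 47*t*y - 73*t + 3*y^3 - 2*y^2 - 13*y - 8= -8*t^3 - 89*t^2 - 91*t + 3*y^3 + y^2*(26*t - 4) + y*(15*t^2 - 65*t - 17) - 10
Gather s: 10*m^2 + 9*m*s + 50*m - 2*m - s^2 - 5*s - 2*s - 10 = 10*m^2 + 48*m - s^2 + s*(9*m - 7) - 10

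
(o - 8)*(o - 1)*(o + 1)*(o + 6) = o^4 - 2*o^3 - 49*o^2 + 2*o + 48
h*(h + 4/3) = h^2 + 4*h/3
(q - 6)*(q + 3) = q^2 - 3*q - 18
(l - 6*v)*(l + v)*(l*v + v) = l^3*v - 5*l^2*v^2 + l^2*v - 6*l*v^3 - 5*l*v^2 - 6*v^3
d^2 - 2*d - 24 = (d - 6)*(d + 4)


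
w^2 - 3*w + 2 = (w - 2)*(w - 1)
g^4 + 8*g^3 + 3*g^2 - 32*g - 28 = (g - 2)*(g + 1)*(g + 2)*(g + 7)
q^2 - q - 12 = (q - 4)*(q + 3)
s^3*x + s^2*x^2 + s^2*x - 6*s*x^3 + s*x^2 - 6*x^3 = (s - 2*x)*(s + 3*x)*(s*x + x)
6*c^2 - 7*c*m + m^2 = (-6*c + m)*(-c + m)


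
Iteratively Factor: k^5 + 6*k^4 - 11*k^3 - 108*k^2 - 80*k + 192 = (k + 4)*(k^4 + 2*k^3 - 19*k^2 - 32*k + 48) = (k + 3)*(k + 4)*(k^3 - k^2 - 16*k + 16) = (k + 3)*(k + 4)^2*(k^2 - 5*k + 4) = (k - 1)*(k + 3)*(k + 4)^2*(k - 4)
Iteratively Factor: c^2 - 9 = (c + 3)*(c - 3)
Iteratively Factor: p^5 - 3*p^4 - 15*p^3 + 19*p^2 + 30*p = (p + 3)*(p^4 - 6*p^3 + 3*p^2 + 10*p) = (p - 2)*(p + 3)*(p^3 - 4*p^2 - 5*p) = p*(p - 2)*(p + 3)*(p^2 - 4*p - 5) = p*(p - 5)*(p - 2)*(p + 3)*(p + 1)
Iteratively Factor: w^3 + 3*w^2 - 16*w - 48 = (w - 4)*(w^2 + 7*w + 12) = (w - 4)*(w + 4)*(w + 3)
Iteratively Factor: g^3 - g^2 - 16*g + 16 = (g + 4)*(g^2 - 5*g + 4) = (g - 4)*(g + 4)*(g - 1)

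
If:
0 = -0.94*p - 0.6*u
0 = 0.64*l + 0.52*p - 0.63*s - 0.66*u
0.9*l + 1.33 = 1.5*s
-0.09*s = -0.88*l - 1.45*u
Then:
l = 0.74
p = 0.23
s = 1.33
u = -0.37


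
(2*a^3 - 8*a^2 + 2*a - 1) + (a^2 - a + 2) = 2*a^3 - 7*a^2 + a + 1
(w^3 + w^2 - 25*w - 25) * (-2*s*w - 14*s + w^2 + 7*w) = -2*s*w^4 - 16*s*w^3 + 36*s*w^2 + 400*s*w + 350*s + w^5 + 8*w^4 - 18*w^3 - 200*w^2 - 175*w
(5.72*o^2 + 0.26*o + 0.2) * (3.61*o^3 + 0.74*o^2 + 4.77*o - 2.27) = 20.6492*o^5 + 5.1714*o^4 + 28.1988*o^3 - 11.5962*o^2 + 0.3638*o - 0.454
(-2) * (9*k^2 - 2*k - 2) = -18*k^2 + 4*k + 4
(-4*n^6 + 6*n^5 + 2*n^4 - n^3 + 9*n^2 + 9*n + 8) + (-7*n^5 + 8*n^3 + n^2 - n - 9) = -4*n^6 - n^5 + 2*n^4 + 7*n^3 + 10*n^2 + 8*n - 1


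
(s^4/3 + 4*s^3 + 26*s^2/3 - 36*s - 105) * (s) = s^5/3 + 4*s^4 + 26*s^3/3 - 36*s^2 - 105*s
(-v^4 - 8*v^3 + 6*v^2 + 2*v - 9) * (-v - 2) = v^5 + 10*v^4 + 10*v^3 - 14*v^2 + 5*v + 18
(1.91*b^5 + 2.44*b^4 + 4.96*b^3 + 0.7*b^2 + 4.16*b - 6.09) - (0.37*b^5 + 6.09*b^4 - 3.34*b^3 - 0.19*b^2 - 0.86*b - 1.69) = 1.54*b^5 - 3.65*b^4 + 8.3*b^3 + 0.89*b^2 + 5.02*b - 4.4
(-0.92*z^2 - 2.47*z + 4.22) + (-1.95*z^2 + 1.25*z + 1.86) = -2.87*z^2 - 1.22*z + 6.08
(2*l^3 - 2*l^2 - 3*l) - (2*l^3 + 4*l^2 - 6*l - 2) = -6*l^2 + 3*l + 2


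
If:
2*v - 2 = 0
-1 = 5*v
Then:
No Solution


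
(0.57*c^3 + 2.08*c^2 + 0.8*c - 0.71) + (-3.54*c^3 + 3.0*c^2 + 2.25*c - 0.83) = -2.97*c^3 + 5.08*c^2 + 3.05*c - 1.54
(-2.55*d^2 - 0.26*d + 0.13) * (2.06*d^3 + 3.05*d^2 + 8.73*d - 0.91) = -5.253*d^5 - 8.3131*d^4 - 22.7867*d^3 + 0.4472*d^2 + 1.3715*d - 0.1183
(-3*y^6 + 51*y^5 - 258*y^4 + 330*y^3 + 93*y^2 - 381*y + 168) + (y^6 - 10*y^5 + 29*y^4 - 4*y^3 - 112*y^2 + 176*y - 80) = -2*y^6 + 41*y^5 - 229*y^4 + 326*y^3 - 19*y^2 - 205*y + 88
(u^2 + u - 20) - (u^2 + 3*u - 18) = -2*u - 2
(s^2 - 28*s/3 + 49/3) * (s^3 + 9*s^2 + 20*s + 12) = s^5 - s^4/3 - 143*s^3/3 - 83*s^2/3 + 644*s/3 + 196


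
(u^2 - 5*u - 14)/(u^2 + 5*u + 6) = (u - 7)/(u + 3)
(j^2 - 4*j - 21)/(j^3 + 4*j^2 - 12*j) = (j^2 - 4*j - 21)/(j*(j^2 + 4*j - 12))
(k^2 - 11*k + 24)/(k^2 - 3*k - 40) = (k - 3)/(k + 5)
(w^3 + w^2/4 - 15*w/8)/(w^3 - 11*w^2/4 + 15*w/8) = (2*w + 3)/(2*w - 3)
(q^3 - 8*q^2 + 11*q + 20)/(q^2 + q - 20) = (q^2 - 4*q - 5)/(q + 5)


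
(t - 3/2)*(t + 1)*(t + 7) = t^3 + 13*t^2/2 - 5*t - 21/2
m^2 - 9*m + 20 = (m - 5)*(m - 4)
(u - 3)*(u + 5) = u^2 + 2*u - 15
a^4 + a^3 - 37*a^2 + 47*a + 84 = (a - 4)*(a - 3)*(a + 1)*(a + 7)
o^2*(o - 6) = o^3 - 6*o^2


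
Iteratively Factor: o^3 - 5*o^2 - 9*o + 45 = (o - 5)*(o^2 - 9) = (o - 5)*(o + 3)*(o - 3)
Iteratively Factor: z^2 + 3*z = (z + 3)*(z)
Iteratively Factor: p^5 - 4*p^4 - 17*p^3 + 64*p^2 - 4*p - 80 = (p - 2)*(p^4 - 2*p^3 - 21*p^2 + 22*p + 40) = (p - 5)*(p - 2)*(p^3 + 3*p^2 - 6*p - 8) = (p - 5)*(p - 2)*(p + 1)*(p^2 + 2*p - 8) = (p - 5)*(p - 2)*(p + 1)*(p + 4)*(p - 2)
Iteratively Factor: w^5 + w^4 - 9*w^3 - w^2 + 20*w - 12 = (w - 1)*(w^4 + 2*w^3 - 7*w^2 - 8*w + 12) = (w - 1)^2*(w^3 + 3*w^2 - 4*w - 12) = (w - 1)^2*(w + 2)*(w^2 + w - 6) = (w - 1)^2*(w + 2)*(w + 3)*(w - 2)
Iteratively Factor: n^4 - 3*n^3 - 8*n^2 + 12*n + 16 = (n + 1)*(n^3 - 4*n^2 - 4*n + 16) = (n - 2)*(n + 1)*(n^2 - 2*n - 8) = (n - 2)*(n + 1)*(n + 2)*(n - 4)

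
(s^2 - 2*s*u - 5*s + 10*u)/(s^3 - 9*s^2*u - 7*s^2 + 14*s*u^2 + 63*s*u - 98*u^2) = (s - 5)/(s^2 - 7*s*u - 7*s + 49*u)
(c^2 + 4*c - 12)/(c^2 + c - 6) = (c + 6)/(c + 3)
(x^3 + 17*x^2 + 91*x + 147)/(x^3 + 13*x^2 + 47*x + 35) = (x^2 + 10*x + 21)/(x^2 + 6*x + 5)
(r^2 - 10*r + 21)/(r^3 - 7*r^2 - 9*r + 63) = 1/(r + 3)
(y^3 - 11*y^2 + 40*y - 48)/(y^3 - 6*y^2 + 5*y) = (y^3 - 11*y^2 + 40*y - 48)/(y*(y^2 - 6*y + 5))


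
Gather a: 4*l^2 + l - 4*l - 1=4*l^2 - 3*l - 1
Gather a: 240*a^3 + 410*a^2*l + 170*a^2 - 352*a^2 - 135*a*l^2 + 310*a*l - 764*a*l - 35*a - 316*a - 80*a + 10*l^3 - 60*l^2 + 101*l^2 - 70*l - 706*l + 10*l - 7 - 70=240*a^3 + a^2*(410*l - 182) + a*(-135*l^2 - 454*l - 431) + 10*l^3 + 41*l^2 - 766*l - 77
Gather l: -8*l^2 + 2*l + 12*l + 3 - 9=-8*l^2 + 14*l - 6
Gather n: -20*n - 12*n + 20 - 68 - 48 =-32*n - 96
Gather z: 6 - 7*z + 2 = 8 - 7*z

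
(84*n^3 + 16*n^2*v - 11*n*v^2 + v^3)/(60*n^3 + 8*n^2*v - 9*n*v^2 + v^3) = (-7*n + v)/(-5*n + v)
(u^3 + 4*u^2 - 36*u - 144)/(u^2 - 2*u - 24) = u + 6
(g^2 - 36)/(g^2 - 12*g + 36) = (g + 6)/(g - 6)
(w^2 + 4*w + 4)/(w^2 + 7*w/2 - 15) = 2*(w^2 + 4*w + 4)/(2*w^2 + 7*w - 30)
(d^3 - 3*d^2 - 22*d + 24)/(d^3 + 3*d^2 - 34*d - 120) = (d - 1)/(d + 5)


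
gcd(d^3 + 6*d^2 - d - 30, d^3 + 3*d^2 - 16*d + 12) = d - 2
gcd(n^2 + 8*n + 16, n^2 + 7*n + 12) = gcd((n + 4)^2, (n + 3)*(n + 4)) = n + 4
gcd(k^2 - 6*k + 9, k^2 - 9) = k - 3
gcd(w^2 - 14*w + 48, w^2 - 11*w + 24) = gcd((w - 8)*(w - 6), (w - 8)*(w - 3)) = w - 8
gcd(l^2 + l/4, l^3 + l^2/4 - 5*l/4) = l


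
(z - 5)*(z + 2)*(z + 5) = z^3 + 2*z^2 - 25*z - 50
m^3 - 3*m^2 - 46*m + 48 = (m - 8)*(m - 1)*(m + 6)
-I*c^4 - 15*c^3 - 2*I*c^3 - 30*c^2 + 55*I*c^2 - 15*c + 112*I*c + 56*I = (c + 1)*(c - 8*I)*(c - 7*I)*(-I*c - I)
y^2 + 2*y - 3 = (y - 1)*(y + 3)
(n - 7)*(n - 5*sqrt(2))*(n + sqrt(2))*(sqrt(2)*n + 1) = sqrt(2)*n^4 - 7*sqrt(2)*n^3 - 7*n^3 - 14*sqrt(2)*n^2 + 49*n^2 - 10*n + 98*sqrt(2)*n + 70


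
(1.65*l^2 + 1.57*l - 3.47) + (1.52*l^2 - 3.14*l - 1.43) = 3.17*l^2 - 1.57*l - 4.9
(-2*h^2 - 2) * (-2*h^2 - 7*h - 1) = 4*h^4 + 14*h^3 + 6*h^2 + 14*h + 2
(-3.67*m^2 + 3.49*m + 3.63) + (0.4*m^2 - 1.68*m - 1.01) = -3.27*m^2 + 1.81*m + 2.62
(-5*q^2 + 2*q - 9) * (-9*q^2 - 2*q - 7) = 45*q^4 - 8*q^3 + 112*q^2 + 4*q + 63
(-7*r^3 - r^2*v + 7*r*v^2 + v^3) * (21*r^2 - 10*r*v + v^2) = -147*r^5 + 49*r^4*v + 150*r^3*v^2 - 50*r^2*v^3 - 3*r*v^4 + v^5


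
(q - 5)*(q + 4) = q^2 - q - 20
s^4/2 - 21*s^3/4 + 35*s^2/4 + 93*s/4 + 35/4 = (s/2 + 1/2)*(s - 7)*(s - 5)*(s + 1/2)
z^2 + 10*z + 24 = (z + 4)*(z + 6)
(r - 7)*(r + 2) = r^2 - 5*r - 14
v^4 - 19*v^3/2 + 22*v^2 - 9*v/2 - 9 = (v - 6)*(v - 3)*(v - 1)*(v + 1/2)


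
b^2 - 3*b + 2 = (b - 2)*(b - 1)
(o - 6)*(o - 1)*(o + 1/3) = o^3 - 20*o^2/3 + 11*o/3 + 2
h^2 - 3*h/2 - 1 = (h - 2)*(h + 1/2)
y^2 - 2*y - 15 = (y - 5)*(y + 3)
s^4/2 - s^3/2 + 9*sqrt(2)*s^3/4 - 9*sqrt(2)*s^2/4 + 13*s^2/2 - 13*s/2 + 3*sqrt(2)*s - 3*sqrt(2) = (s/2 + sqrt(2))*(s - 1)*(s + sqrt(2))*(s + 3*sqrt(2)/2)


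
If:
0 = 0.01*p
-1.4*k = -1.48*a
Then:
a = 0.945945945945946*k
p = 0.00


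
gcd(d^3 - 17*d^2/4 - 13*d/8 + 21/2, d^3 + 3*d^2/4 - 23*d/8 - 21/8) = d^2 - d/4 - 21/8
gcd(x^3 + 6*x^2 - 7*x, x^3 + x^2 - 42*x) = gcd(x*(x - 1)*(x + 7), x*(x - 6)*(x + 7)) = x^2 + 7*x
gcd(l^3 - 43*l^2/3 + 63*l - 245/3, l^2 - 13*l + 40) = l - 5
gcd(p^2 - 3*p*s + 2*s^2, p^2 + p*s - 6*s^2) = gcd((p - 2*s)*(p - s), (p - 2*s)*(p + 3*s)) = p - 2*s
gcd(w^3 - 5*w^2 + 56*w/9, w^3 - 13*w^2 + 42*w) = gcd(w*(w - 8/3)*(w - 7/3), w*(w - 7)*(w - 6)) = w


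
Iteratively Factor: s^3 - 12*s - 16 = (s + 2)*(s^2 - 2*s - 8) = (s + 2)^2*(s - 4)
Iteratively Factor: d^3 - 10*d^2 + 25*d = (d - 5)*(d^2 - 5*d) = d*(d - 5)*(d - 5)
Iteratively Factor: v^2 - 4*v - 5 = (v + 1)*(v - 5)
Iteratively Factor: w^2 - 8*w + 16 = (w - 4)*(w - 4)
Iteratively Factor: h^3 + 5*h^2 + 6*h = (h)*(h^2 + 5*h + 6) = h*(h + 2)*(h + 3)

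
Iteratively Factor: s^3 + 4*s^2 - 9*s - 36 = (s + 3)*(s^2 + s - 12) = (s + 3)*(s + 4)*(s - 3)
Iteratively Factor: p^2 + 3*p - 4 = (p + 4)*(p - 1)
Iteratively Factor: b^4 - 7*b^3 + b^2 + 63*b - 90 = (b + 3)*(b^3 - 10*b^2 + 31*b - 30) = (b - 3)*(b + 3)*(b^2 - 7*b + 10) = (b - 3)*(b - 2)*(b + 3)*(b - 5)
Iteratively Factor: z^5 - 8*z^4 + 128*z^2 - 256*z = (z - 4)*(z^4 - 4*z^3 - 16*z^2 + 64*z) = (z - 4)^2*(z^3 - 16*z) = (z - 4)^3*(z^2 + 4*z) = z*(z - 4)^3*(z + 4)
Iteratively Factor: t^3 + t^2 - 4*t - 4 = (t + 2)*(t^2 - t - 2) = (t - 2)*(t + 2)*(t + 1)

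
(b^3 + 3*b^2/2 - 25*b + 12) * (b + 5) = b^4 + 13*b^3/2 - 35*b^2/2 - 113*b + 60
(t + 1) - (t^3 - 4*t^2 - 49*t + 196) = -t^3 + 4*t^2 + 50*t - 195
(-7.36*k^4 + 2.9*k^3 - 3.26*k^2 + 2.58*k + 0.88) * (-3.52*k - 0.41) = 25.9072*k^5 - 7.1904*k^4 + 10.2862*k^3 - 7.745*k^2 - 4.1554*k - 0.3608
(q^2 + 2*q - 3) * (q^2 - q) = q^4 + q^3 - 5*q^2 + 3*q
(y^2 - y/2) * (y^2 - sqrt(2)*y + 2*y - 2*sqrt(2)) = y^4 - sqrt(2)*y^3 + 3*y^3/2 - 3*sqrt(2)*y^2/2 - y^2 + sqrt(2)*y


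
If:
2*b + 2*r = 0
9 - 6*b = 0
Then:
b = 3/2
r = -3/2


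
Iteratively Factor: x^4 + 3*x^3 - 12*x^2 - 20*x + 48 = (x - 2)*(x^3 + 5*x^2 - 2*x - 24) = (x - 2)^2*(x^2 + 7*x + 12) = (x - 2)^2*(x + 4)*(x + 3)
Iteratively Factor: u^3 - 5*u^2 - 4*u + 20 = (u + 2)*(u^2 - 7*u + 10) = (u - 2)*(u + 2)*(u - 5)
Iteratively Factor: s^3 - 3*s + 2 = (s + 2)*(s^2 - 2*s + 1) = (s - 1)*(s + 2)*(s - 1)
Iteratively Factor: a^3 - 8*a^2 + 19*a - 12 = (a - 1)*(a^2 - 7*a + 12) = (a - 3)*(a - 1)*(a - 4)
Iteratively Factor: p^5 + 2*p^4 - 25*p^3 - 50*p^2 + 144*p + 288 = (p + 2)*(p^4 - 25*p^2 + 144) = (p - 4)*(p + 2)*(p^3 + 4*p^2 - 9*p - 36) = (p - 4)*(p - 3)*(p + 2)*(p^2 + 7*p + 12) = (p - 4)*(p - 3)*(p + 2)*(p + 4)*(p + 3)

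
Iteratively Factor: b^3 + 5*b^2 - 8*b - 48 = (b + 4)*(b^2 + b - 12) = (b - 3)*(b + 4)*(b + 4)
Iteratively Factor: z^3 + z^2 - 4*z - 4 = (z + 2)*(z^2 - z - 2) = (z + 1)*(z + 2)*(z - 2)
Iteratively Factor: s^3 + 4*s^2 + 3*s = (s)*(s^2 + 4*s + 3) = s*(s + 1)*(s + 3)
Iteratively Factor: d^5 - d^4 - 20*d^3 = (d - 5)*(d^4 + 4*d^3) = (d - 5)*(d + 4)*(d^3) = d*(d - 5)*(d + 4)*(d^2) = d^2*(d - 5)*(d + 4)*(d)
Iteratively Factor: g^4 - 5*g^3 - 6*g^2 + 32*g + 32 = (g - 4)*(g^3 - g^2 - 10*g - 8) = (g - 4)*(g + 2)*(g^2 - 3*g - 4) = (g - 4)*(g + 1)*(g + 2)*(g - 4)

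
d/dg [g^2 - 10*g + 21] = 2*g - 10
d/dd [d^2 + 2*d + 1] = 2*d + 2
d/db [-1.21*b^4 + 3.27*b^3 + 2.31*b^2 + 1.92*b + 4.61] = -4.84*b^3 + 9.81*b^2 + 4.62*b + 1.92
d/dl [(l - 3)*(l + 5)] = 2*l + 2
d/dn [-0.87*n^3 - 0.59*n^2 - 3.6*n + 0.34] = -2.61*n^2 - 1.18*n - 3.6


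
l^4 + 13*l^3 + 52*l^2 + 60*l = l*(l + 2)*(l + 5)*(l + 6)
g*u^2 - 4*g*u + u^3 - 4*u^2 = u*(g + u)*(u - 4)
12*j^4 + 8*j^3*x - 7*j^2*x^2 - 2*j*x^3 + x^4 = (-3*j + x)*(-2*j + x)*(j + x)*(2*j + x)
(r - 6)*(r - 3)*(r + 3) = r^3 - 6*r^2 - 9*r + 54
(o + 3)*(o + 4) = o^2 + 7*o + 12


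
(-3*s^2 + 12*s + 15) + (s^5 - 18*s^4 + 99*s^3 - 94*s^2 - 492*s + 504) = s^5 - 18*s^4 + 99*s^3 - 97*s^2 - 480*s + 519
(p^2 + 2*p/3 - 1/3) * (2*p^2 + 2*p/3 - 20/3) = 2*p^4 + 2*p^3 - 62*p^2/9 - 14*p/3 + 20/9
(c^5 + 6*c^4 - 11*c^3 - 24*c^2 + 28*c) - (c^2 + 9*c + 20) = c^5 + 6*c^4 - 11*c^3 - 25*c^2 + 19*c - 20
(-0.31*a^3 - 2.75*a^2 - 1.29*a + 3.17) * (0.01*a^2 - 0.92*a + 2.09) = -0.0031*a^5 + 0.2577*a^4 + 1.8692*a^3 - 4.529*a^2 - 5.6125*a + 6.6253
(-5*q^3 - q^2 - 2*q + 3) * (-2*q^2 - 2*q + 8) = 10*q^5 + 12*q^4 - 34*q^3 - 10*q^2 - 22*q + 24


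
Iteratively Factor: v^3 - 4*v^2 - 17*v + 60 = (v - 3)*(v^2 - v - 20) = (v - 5)*(v - 3)*(v + 4)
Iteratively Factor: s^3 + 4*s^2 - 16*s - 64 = (s + 4)*(s^2 - 16) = (s + 4)^2*(s - 4)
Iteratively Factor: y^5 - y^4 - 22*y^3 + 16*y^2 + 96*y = (y - 3)*(y^4 + 2*y^3 - 16*y^2 - 32*y) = y*(y - 3)*(y^3 + 2*y^2 - 16*y - 32) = y*(y - 3)*(y + 4)*(y^2 - 2*y - 8) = y*(y - 4)*(y - 3)*(y + 4)*(y + 2)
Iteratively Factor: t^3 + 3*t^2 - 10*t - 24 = (t - 3)*(t^2 + 6*t + 8) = (t - 3)*(t + 2)*(t + 4)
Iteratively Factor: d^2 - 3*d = (d - 3)*(d)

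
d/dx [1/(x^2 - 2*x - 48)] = 2*(1 - x)/(-x^2 + 2*x + 48)^2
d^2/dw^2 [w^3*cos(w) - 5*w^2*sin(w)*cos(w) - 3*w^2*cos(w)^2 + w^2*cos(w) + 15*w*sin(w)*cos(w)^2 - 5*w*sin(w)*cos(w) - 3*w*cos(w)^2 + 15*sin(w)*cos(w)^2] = -w^3*cos(w) - 6*w^2*sin(w) + 10*w^2*sin(2*w) - w^2*cos(w) + 6*w^2*cos(2*w) - 31*w*sin(w)/4 + 22*w*sin(2*w) - 135*w*sin(3*w)/4 + 6*w*cos(w) - 14*w*cos(2*w) - 15*sin(w)/4 + sin(2*w) - 135*sin(3*w)/4 + 19*cos(w)/2 - 13*cos(2*w) + 45*cos(3*w)/2 - 3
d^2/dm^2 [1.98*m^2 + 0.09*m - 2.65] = 3.96000000000000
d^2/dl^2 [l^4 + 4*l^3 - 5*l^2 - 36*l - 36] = 12*l^2 + 24*l - 10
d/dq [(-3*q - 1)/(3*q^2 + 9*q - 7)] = 3*(3*q^2 + 2*q + 10)/(9*q^4 + 54*q^3 + 39*q^2 - 126*q + 49)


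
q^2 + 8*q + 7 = (q + 1)*(q + 7)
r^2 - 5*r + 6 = (r - 3)*(r - 2)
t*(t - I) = t^2 - I*t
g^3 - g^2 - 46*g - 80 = (g - 8)*(g + 2)*(g + 5)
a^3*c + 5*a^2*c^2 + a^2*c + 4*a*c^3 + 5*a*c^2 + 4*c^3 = (a + c)*(a + 4*c)*(a*c + c)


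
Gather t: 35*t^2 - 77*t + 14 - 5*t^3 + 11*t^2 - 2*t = -5*t^3 + 46*t^2 - 79*t + 14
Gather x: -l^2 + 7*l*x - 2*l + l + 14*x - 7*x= -l^2 - l + x*(7*l + 7)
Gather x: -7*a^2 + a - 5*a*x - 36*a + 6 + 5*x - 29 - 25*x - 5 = -7*a^2 - 35*a + x*(-5*a - 20) - 28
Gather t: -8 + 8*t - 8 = 8*t - 16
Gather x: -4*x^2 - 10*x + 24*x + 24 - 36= -4*x^2 + 14*x - 12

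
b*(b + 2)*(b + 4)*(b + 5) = b^4 + 11*b^3 + 38*b^2 + 40*b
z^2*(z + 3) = z^3 + 3*z^2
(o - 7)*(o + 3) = o^2 - 4*o - 21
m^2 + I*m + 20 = (m - 4*I)*(m + 5*I)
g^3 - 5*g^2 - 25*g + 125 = (g - 5)^2*(g + 5)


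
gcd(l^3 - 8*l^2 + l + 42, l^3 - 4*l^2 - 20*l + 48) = 1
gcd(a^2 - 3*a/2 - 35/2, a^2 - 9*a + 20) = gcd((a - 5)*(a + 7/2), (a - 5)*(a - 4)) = a - 5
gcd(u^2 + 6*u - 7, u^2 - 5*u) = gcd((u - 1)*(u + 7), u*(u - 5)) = 1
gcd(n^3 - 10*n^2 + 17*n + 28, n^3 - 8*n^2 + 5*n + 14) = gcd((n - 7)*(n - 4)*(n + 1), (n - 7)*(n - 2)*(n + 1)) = n^2 - 6*n - 7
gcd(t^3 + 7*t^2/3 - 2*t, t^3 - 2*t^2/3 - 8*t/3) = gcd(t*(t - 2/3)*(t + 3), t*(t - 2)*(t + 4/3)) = t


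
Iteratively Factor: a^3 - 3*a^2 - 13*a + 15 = (a + 3)*(a^2 - 6*a + 5) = (a - 5)*(a + 3)*(a - 1)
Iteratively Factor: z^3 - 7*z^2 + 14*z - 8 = (z - 2)*(z^2 - 5*z + 4) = (z - 2)*(z - 1)*(z - 4)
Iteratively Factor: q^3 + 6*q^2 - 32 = (q - 2)*(q^2 + 8*q + 16) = (q - 2)*(q + 4)*(q + 4)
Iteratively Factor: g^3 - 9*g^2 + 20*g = (g)*(g^2 - 9*g + 20) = g*(g - 4)*(g - 5)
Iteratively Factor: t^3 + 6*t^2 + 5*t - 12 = (t - 1)*(t^2 + 7*t + 12) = (t - 1)*(t + 4)*(t + 3)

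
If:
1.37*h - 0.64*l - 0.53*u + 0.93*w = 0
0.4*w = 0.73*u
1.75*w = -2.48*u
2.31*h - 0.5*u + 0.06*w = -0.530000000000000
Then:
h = -0.23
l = -0.49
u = 0.00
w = 0.00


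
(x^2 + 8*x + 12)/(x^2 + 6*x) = (x + 2)/x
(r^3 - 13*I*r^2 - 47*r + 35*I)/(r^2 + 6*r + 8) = (r^3 - 13*I*r^2 - 47*r + 35*I)/(r^2 + 6*r + 8)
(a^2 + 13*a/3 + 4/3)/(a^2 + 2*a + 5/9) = 3*(a + 4)/(3*a + 5)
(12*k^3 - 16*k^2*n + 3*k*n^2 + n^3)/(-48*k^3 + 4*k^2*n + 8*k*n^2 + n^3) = (-k + n)/(4*k + n)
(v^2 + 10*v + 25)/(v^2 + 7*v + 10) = (v + 5)/(v + 2)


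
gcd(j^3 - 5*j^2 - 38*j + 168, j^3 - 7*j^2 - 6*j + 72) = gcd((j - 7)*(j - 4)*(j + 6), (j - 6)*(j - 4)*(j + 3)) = j - 4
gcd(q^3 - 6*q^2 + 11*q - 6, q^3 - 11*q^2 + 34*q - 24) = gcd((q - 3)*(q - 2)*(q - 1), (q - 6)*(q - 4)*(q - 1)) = q - 1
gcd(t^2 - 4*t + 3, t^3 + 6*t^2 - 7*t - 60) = t - 3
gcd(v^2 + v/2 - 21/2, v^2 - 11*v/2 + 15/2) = v - 3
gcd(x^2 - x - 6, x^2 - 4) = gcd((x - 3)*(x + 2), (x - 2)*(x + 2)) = x + 2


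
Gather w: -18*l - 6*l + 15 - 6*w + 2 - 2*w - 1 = -24*l - 8*w + 16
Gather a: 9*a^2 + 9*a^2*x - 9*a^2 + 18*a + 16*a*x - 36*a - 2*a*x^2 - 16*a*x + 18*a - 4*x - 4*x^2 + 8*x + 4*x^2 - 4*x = 9*a^2*x - 2*a*x^2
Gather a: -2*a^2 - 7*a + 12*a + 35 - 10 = -2*a^2 + 5*a + 25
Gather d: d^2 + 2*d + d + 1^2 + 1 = d^2 + 3*d + 2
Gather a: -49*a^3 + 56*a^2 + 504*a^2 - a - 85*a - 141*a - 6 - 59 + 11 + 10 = -49*a^3 + 560*a^2 - 227*a - 44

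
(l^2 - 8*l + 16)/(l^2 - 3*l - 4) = (l - 4)/(l + 1)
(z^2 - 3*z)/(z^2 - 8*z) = (z - 3)/(z - 8)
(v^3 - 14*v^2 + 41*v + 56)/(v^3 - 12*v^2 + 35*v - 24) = (v^2 - 6*v - 7)/(v^2 - 4*v + 3)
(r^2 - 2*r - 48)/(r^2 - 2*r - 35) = (-r^2 + 2*r + 48)/(-r^2 + 2*r + 35)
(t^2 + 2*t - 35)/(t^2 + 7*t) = (t - 5)/t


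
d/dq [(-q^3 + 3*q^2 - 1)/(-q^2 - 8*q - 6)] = (q^4 + 16*q^3 - 6*q^2 - 38*q - 8)/(q^4 + 16*q^3 + 76*q^2 + 96*q + 36)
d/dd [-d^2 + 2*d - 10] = 2 - 2*d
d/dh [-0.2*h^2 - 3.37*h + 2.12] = -0.4*h - 3.37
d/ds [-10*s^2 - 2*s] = -20*s - 2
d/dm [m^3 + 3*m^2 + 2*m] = 3*m^2 + 6*m + 2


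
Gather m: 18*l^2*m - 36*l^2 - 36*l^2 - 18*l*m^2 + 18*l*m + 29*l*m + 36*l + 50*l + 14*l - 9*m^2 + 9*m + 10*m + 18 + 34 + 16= -72*l^2 + 100*l + m^2*(-18*l - 9) + m*(18*l^2 + 47*l + 19) + 68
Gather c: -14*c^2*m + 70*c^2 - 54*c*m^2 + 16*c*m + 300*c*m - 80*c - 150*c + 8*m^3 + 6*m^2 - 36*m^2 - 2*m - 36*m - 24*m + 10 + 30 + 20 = c^2*(70 - 14*m) + c*(-54*m^2 + 316*m - 230) + 8*m^3 - 30*m^2 - 62*m + 60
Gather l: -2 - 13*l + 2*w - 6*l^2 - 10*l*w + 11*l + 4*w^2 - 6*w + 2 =-6*l^2 + l*(-10*w - 2) + 4*w^2 - 4*w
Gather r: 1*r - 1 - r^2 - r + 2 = 1 - r^2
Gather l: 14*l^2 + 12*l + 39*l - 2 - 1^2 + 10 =14*l^2 + 51*l + 7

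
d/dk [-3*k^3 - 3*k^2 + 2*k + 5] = -9*k^2 - 6*k + 2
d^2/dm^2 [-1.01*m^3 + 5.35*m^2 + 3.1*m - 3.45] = 10.7 - 6.06*m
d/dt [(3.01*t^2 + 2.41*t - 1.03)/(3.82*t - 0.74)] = (11.4982*t^2 - 4.4548*t + 2.1512)/(14.5924*t^2 - 5.6536*t + 0.5476)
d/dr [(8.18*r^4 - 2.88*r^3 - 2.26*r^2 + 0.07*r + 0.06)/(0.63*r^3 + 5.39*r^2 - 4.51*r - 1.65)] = (5.1534*r^6 + 88.1804*r^5 - 124.7748*r^4 - 28.0986*r^3 + 23.9579*r^2 + 6.8112*r + 0.1551)/(0.3969*r^6 + 6.7914*r^5 + 23.3695*r^4 - 50.6968*r^3 + 2.5531*r^2 + 14.883*r + 2.7225)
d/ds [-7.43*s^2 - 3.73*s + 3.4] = -14.86*s - 3.73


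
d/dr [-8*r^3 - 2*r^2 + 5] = 4*r*(-6*r - 1)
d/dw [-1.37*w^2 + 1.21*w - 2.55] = 1.21 - 2.74*w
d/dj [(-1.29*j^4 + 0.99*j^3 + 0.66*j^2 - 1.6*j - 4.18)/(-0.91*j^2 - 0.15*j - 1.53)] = (2.3478*j^5 - 0.3204*j^4 + 7.5978*j^3 - 6.0991*j^2 - 9.6272*j + 1.821)/(0.8281*j^4 + 0.273*j^3 + 2.8071*j^2 + 0.459*j + 2.3409)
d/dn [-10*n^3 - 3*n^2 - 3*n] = -30*n^2 - 6*n - 3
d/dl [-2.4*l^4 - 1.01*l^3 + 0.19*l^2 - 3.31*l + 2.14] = -9.6*l^3 - 3.03*l^2 + 0.38*l - 3.31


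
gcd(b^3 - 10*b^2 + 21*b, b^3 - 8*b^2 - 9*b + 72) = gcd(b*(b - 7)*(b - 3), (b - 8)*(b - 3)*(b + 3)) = b - 3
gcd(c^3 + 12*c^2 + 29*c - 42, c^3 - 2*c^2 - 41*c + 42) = c^2 + 5*c - 6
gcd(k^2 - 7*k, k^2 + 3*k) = k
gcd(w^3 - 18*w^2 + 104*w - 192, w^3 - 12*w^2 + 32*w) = w^2 - 12*w + 32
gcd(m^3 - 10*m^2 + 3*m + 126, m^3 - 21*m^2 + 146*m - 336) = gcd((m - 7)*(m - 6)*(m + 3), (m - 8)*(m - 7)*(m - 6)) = m^2 - 13*m + 42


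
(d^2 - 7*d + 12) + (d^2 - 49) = 2*d^2 - 7*d - 37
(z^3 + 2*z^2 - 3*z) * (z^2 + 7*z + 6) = z^5 + 9*z^4 + 17*z^3 - 9*z^2 - 18*z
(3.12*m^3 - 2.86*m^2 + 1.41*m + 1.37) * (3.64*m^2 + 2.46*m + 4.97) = 11.3568*m^5 - 2.7352*m^4 + 13.6032*m^3 - 5.7588*m^2 + 10.3779*m + 6.8089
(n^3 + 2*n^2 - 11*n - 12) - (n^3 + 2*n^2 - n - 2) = -10*n - 10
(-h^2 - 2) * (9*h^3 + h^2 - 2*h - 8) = -9*h^5 - h^4 - 16*h^3 + 6*h^2 + 4*h + 16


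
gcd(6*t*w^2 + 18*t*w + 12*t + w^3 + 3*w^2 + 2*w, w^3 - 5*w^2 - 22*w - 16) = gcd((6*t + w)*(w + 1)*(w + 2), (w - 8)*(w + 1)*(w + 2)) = w^2 + 3*w + 2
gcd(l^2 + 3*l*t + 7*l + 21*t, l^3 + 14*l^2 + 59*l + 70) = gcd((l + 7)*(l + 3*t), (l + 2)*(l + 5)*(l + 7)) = l + 7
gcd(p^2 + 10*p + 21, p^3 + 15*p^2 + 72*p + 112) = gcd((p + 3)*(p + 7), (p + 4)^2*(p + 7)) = p + 7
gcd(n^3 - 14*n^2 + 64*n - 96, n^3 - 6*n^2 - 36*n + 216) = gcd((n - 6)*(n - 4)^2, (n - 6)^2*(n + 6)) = n - 6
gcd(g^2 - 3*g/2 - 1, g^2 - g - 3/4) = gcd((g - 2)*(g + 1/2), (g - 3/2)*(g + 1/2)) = g + 1/2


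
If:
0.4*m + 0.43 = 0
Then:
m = -1.08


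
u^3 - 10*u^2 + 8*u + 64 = (u - 8)*(u - 4)*(u + 2)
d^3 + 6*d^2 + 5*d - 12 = (d - 1)*(d + 3)*(d + 4)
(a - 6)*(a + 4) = a^2 - 2*a - 24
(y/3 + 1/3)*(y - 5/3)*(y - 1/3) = y^3/3 - y^2/3 - 13*y/27 + 5/27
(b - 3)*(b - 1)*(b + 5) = b^3 + b^2 - 17*b + 15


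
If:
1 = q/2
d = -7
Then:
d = -7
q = 2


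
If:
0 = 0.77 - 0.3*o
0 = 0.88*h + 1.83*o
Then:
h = -5.34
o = 2.57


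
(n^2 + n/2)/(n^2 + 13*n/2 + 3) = n/(n + 6)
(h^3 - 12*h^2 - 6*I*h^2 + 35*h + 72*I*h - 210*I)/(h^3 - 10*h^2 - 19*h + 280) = (h^2 - h*(5 + 6*I) + 30*I)/(h^2 - 3*h - 40)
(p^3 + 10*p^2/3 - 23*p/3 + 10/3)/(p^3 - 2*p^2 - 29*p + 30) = (p - 2/3)/(p - 6)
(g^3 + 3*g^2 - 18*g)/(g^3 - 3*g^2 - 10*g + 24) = g*(g^2 + 3*g - 18)/(g^3 - 3*g^2 - 10*g + 24)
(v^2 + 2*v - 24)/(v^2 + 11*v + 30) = (v - 4)/(v + 5)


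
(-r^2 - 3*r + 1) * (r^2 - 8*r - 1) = -r^4 + 5*r^3 + 26*r^2 - 5*r - 1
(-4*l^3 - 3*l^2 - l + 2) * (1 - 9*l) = 36*l^4 + 23*l^3 + 6*l^2 - 19*l + 2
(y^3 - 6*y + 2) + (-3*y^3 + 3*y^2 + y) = -2*y^3 + 3*y^2 - 5*y + 2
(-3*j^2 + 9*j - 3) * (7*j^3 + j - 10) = -21*j^5 + 63*j^4 - 24*j^3 + 39*j^2 - 93*j + 30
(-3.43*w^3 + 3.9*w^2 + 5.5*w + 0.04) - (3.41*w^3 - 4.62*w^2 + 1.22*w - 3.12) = -6.84*w^3 + 8.52*w^2 + 4.28*w + 3.16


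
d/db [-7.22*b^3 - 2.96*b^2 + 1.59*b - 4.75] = -21.66*b^2 - 5.92*b + 1.59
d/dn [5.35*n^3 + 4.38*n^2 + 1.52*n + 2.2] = 16.05*n^2 + 8.76*n + 1.52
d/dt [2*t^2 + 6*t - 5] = 4*t + 6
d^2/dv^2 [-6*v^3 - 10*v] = -36*v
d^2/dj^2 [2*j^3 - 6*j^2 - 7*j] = 12*j - 12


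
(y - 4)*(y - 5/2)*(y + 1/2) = y^3 - 6*y^2 + 27*y/4 + 5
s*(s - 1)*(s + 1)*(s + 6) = s^4 + 6*s^3 - s^2 - 6*s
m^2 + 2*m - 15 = (m - 3)*(m + 5)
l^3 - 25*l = l*(l - 5)*(l + 5)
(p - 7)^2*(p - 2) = p^3 - 16*p^2 + 77*p - 98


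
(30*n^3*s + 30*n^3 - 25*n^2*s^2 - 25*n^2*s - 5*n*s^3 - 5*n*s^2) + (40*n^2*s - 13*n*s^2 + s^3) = 30*n^3*s + 30*n^3 - 25*n^2*s^2 + 15*n^2*s - 5*n*s^3 - 18*n*s^2 + s^3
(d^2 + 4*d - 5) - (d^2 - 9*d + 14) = 13*d - 19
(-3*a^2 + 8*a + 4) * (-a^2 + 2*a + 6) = 3*a^4 - 14*a^3 - 6*a^2 + 56*a + 24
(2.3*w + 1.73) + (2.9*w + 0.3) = 5.2*w + 2.03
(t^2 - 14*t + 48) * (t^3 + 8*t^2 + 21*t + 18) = t^5 - 6*t^4 - 43*t^3 + 108*t^2 + 756*t + 864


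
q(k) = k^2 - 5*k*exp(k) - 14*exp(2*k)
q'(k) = -5*k*exp(k) + 2*k - 28*exp(2*k) - 5*exp(k)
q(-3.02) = 9.82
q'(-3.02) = -5.61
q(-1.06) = 1.28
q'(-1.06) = -5.38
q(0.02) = -14.67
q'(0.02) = -34.31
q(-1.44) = 2.99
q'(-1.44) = -3.93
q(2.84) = -4336.27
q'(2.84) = -8525.53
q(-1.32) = 2.51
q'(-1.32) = -4.21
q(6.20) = -3414459.43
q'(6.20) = -6816171.86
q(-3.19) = 10.81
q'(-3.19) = -5.98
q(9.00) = -919604125.70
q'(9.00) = -1838884272.04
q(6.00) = -2290633.94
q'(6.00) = -4571242.17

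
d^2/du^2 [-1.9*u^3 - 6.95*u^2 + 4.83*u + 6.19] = -11.4*u - 13.9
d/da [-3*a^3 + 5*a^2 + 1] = a*(10 - 9*a)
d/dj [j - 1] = 1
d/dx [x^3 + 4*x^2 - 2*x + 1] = 3*x^2 + 8*x - 2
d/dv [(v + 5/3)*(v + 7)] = 2*v + 26/3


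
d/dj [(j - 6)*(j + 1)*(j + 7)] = 3*j^2 + 4*j - 41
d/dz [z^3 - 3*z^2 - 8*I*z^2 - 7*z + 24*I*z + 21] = 3*z^2 - 6*z - 16*I*z - 7 + 24*I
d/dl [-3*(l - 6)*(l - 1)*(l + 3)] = -9*l^2 + 24*l + 45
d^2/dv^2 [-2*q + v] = 0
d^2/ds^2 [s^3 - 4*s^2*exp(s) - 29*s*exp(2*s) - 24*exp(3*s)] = -4*s^2*exp(s) - 116*s*exp(2*s) - 16*s*exp(s) + 6*s - 216*exp(3*s) - 116*exp(2*s) - 8*exp(s)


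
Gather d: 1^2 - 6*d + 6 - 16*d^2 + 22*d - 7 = -16*d^2 + 16*d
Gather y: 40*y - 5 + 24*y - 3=64*y - 8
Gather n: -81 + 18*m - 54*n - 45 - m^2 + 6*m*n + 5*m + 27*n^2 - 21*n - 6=-m^2 + 23*m + 27*n^2 + n*(6*m - 75) - 132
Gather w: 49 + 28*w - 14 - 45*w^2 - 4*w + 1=-45*w^2 + 24*w + 36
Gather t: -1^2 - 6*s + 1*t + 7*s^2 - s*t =7*s^2 - 6*s + t*(1 - s) - 1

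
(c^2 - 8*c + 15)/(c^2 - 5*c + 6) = (c - 5)/(c - 2)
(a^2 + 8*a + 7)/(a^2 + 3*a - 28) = (a + 1)/(a - 4)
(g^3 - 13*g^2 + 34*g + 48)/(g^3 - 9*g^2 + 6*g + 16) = (g - 6)/(g - 2)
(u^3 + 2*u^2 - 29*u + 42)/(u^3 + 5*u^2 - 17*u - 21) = (u - 2)/(u + 1)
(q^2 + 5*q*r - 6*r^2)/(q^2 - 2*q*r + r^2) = (q + 6*r)/(q - r)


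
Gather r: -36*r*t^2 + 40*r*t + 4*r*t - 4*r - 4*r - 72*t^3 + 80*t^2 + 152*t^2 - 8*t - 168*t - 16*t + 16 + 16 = r*(-36*t^2 + 44*t - 8) - 72*t^3 + 232*t^2 - 192*t + 32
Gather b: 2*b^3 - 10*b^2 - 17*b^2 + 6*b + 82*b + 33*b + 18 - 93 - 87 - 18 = 2*b^3 - 27*b^2 + 121*b - 180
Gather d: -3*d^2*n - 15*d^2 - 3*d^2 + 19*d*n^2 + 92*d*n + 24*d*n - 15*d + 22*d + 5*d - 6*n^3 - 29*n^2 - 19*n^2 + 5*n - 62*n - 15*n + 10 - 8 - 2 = d^2*(-3*n - 18) + d*(19*n^2 + 116*n + 12) - 6*n^3 - 48*n^2 - 72*n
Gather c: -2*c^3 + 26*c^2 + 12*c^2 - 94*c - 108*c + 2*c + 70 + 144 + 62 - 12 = -2*c^3 + 38*c^2 - 200*c + 264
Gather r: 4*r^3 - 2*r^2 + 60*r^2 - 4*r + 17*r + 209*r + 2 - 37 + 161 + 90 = 4*r^3 + 58*r^2 + 222*r + 216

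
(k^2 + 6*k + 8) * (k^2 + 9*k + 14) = k^4 + 15*k^3 + 76*k^2 + 156*k + 112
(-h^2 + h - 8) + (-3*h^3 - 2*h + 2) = -3*h^3 - h^2 - h - 6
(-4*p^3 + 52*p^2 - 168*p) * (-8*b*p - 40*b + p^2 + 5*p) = 32*b*p^4 - 256*b*p^3 - 736*b*p^2 + 6720*b*p - 4*p^5 + 32*p^4 + 92*p^3 - 840*p^2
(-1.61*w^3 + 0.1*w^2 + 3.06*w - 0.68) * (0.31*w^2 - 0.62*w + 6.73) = -0.4991*w^5 + 1.0292*w^4 - 9.9487*w^3 - 1.435*w^2 + 21.0154*w - 4.5764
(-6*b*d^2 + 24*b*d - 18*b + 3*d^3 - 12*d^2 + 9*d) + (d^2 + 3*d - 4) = -6*b*d^2 + 24*b*d - 18*b + 3*d^3 - 11*d^2 + 12*d - 4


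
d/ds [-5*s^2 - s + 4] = -10*s - 1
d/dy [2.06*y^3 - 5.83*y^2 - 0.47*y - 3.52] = 6.18*y^2 - 11.66*y - 0.47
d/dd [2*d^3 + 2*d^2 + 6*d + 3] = 6*d^2 + 4*d + 6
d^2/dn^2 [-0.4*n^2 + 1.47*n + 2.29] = -0.800000000000000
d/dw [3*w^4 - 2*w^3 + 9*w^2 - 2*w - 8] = 12*w^3 - 6*w^2 + 18*w - 2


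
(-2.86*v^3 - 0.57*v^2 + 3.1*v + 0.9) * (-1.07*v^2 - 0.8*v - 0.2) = 3.0602*v^5 + 2.8979*v^4 - 2.289*v^3 - 3.329*v^2 - 1.34*v - 0.18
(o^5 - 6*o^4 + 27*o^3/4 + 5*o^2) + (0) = o^5 - 6*o^4 + 27*o^3/4 + 5*o^2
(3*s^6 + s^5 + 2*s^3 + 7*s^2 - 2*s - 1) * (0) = 0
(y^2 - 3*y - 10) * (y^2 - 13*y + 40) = y^4 - 16*y^3 + 69*y^2 + 10*y - 400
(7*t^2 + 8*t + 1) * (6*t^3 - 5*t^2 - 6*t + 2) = 42*t^5 + 13*t^4 - 76*t^3 - 39*t^2 + 10*t + 2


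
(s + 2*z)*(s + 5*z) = s^2 + 7*s*z + 10*z^2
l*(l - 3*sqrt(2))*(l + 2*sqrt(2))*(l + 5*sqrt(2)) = l^4 + 4*sqrt(2)*l^3 - 22*l^2 - 60*sqrt(2)*l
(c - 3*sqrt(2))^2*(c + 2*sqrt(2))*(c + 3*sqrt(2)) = c^4 - sqrt(2)*c^3 - 30*c^2 + 18*sqrt(2)*c + 216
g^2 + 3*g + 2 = (g + 1)*(g + 2)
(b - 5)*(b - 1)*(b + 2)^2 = b^4 - 2*b^3 - 15*b^2 - 4*b + 20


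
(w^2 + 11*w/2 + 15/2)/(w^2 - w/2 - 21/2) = (2*w + 5)/(2*w - 7)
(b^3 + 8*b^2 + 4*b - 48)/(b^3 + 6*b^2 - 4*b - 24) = (b + 4)/(b + 2)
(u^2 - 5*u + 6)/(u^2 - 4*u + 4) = (u - 3)/(u - 2)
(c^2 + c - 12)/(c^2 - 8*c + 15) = (c + 4)/(c - 5)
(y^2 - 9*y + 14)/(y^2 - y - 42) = (y - 2)/(y + 6)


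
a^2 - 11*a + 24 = (a - 8)*(a - 3)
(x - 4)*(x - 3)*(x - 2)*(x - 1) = x^4 - 10*x^3 + 35*x^2 - 50*x + 24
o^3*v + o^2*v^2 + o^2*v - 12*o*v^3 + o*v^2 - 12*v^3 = (o - 3*v)*(o + 4*v)*(o*v + v)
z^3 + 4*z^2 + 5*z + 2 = (z + 1)^2*(z + 2)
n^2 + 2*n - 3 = (n - 1)*(n + 3)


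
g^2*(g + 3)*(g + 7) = g^4 + 10*g^3 + 21*g^2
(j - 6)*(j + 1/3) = j^2 - 17*j/3 - 2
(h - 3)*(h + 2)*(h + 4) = h^3 + 3*h^2 - 10*h - 24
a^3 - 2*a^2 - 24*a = a*(a - 6)*(a + 4)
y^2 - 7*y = y*(y - 7)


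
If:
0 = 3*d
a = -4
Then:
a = -4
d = 0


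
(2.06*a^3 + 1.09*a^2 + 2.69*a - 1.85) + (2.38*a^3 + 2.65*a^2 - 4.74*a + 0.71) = 4.44*a^3 + 3.74*a^2 - 2.05*a - 1.14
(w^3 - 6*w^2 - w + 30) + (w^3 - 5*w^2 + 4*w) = 2*w^3 - 11*w^2 + 3*w + 30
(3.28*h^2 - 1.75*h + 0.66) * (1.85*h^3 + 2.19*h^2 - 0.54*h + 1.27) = 6.068*h^5 + 3.9457*h^4 - 4.3827*h^3 + 6.556*h^2 - 2.5789*h + 0.8382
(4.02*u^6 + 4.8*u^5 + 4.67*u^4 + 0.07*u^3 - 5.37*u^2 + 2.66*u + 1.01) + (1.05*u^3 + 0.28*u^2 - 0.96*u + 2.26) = 4.02*u^6 + 4.8*u^5 + 4.67*u^4 + 1.12*u^3 - 5.09*u^2 + 1.7*u + 3.27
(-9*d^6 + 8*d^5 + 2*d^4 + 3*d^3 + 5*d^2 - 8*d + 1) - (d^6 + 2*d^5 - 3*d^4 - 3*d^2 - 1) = -10*d^6 + 6*d^5 + 5*d^4 + 3*d^3 + 8*d^2 - 8*d + 2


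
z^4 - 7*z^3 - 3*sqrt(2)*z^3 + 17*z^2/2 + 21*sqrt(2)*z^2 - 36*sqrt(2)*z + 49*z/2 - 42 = (z - 4)*(z - 3)*(z - 7*sqrt(2)/2)*(z + sqrt(2)/2)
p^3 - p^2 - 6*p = p*(p - 3)*(p + 2)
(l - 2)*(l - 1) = l^2 - 3*l + 2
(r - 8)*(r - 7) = r^2 - 15*r + 56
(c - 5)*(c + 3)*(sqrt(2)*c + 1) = sqrt(2)*c^3 - 2*sqrt(2)*c^2 + c^2 - 15*sqrt(2)*c - 2*c - 15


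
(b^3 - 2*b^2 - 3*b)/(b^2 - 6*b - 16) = b*(-b^2 + 2*b + 3)/(-b^2 + 6*b + 16)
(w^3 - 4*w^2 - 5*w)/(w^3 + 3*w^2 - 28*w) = (w^2 - 4*w - 5)/(w^2 + 3*w - 28)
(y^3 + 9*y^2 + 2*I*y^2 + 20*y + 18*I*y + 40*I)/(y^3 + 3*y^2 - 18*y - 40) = (y^2 + 2*y*(2 + I) + 8*I)/(y^2 - 2*y - 8)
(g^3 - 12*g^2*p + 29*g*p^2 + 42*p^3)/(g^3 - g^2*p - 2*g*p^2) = (-g^2 + 13*g*p - 42*p^2)/(g*(-g + 2*p))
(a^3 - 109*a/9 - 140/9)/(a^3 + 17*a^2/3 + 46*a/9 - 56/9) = (3*a^2 - 7*a - 20)/(3*a^2 + 10*a - 8)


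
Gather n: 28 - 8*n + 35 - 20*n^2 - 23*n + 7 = -20*n^2 - 31*n + 70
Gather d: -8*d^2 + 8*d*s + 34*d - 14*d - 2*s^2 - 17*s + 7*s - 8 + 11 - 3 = -8*d^2 + d*(8*s + 20) - 2*s^2 - 10*s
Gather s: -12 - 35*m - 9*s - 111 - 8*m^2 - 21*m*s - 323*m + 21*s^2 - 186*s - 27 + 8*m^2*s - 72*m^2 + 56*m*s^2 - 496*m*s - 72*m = -80*m^2 - 430*m + s^2*(56*m + 21) + s*(8*m^2 - 517*m - 195) - 150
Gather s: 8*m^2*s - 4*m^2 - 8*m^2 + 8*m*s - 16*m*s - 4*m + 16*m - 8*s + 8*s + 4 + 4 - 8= -12*m^2 + 12*m + s*(8*m^2 - 8*m)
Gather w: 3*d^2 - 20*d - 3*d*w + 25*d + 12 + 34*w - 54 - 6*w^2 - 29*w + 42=3*d^2 + 5*d - 6*w^2 + w*(5 - 3*d)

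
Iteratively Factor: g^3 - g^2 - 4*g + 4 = (g - 1)*(g^2 - 4) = (g - 1)*(g + 2)*(g - 2)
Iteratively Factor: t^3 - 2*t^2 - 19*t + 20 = (t - 5)*(t^2 + 3*t - 4) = (t - 5)*(t + 4)*(t - 1)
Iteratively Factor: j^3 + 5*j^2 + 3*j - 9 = (j + 3)*(j^2 + 2*j - 3) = (j + 3)^2*(j - 1)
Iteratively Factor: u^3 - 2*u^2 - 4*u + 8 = (u + 2)*(u^2 - 4*u + 4) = (u - 2)*(u + 2)*(u - 2)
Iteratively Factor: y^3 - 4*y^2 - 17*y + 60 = (y - 5)*(y^2 + y - 12) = (y - 5)*(y + 4)*(y - 3)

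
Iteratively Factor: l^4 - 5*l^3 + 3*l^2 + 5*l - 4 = (l - 1)*(l^3 - 4*l^2 - l + 4) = (l - 4)*(l - 1)*(l^2 - 1) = (l - 4)*(l - 1)*(l + 1)*(l - 1)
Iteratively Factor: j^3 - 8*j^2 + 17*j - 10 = (j - 1)*(j^2 - 7*j + 10) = (j - 5)*(j - 1)*(j - 2)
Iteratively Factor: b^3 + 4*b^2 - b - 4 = (b + 4)*(b^2 - 1) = (b - 1)*(b + 4)*(b + 1)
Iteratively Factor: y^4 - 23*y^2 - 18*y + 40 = (y - 5)*(y^3 + 5*y^2 + 2*y - 8) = (y - 5)*(y + 4)*(y^2 + y - 2) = (y - 5)*(y - 1)*(y + 4)*(y + 2)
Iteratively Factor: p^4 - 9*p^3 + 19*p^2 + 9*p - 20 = (p - 5)*(p^3 - 4*p^2 - p + 4) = (p - 5)*(p - 1)*(p^2 - 3*p - 4) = (p - 5)*(p - 4)*(p - 1)*(p + 1)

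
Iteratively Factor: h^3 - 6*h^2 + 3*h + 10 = (h - 5)*(h^2 - h - 2) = (h - 5)*(h - 2)*(h + 1)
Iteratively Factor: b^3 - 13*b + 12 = (b - 3)*(b^2 + 3*b - 4) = (b - 3)*(b + 4)*(b - 1)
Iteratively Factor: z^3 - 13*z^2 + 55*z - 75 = (z - 5)*(z^2 - 8*z + 15) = (z - 5)^2*(z - 3)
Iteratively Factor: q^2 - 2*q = (q - 2)*(q)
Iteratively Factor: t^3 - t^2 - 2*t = (t - 2)*(t^2 + t) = t*(t - 2)*(t + 1)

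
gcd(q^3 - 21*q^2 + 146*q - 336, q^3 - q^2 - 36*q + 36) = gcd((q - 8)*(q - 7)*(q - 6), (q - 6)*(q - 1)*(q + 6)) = q - 6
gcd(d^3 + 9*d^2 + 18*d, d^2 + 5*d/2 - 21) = d + 6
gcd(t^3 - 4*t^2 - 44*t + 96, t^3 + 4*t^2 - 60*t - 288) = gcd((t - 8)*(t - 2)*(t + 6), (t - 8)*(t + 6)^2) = t^2 - 2*t - 48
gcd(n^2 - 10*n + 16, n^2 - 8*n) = n - 8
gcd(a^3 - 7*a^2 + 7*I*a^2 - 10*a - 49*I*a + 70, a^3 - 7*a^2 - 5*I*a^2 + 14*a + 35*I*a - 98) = a^2 + a*(-7 + 2*I) - 14*I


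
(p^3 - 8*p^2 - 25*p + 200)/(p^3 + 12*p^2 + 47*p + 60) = (p^2 - 13*p + 40)/(p^2 + 7*p + 12)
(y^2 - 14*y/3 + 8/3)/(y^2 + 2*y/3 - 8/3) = (3*y^2 - 14*y + 8)/(3*y^2 + 2*y - 8)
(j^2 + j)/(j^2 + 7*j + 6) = j/(j + 6)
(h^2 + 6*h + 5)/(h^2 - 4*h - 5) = (h + 5)/(h - 5)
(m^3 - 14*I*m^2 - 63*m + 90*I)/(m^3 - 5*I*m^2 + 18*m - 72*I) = (m - 5*I)/(m + 4*I)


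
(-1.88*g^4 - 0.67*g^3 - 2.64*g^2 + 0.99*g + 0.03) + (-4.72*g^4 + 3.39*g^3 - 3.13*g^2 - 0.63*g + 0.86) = -6.6*g^4 + 2.72*g^3 - 5.77*g^2 + 0.36*g + 0.89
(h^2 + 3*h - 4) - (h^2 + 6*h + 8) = -3*h - 12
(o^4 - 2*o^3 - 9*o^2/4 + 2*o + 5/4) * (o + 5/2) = o^5 + o^4/2 - 29*o^3/4 - 29*o^2/8 + 25*o/4 + 25/8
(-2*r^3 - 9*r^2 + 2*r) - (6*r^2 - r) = -2*r^3 - 15*r^2 + 3*r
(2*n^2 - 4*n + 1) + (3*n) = 2*n^2 - n + 1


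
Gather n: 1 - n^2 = 1 - n^2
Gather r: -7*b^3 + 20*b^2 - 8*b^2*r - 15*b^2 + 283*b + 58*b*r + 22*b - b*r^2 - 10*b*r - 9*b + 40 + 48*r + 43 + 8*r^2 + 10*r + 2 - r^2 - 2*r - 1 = -7*b^3 + 5*b^2 + 296*b + r^2*(7 - b) + r*(-8*b^2 + 48*b + 56) + 84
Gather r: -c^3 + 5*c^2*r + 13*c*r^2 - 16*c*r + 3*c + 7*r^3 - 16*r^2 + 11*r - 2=-c^3 + 3*c + 7*r^3 + r^2*(13*c - 16) + r*(5*c^2 - 16*c + 11) - 2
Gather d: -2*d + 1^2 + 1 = 2 - 2*d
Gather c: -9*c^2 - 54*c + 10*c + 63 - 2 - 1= -9*c^2 - 44*c + 60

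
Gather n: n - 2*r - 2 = n - 2*r - 2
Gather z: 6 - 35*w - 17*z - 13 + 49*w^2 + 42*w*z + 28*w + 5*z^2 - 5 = 49*w^2 - 7*w + 5*z^2 + z*(42*w - 17) - 12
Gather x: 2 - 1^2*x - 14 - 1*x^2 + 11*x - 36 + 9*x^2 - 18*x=8*x^2 - 8*x - 48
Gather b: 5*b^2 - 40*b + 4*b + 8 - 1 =5*b^2 - 36*b + 7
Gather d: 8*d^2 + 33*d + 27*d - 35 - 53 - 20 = 8*d^2 + 60*d - 108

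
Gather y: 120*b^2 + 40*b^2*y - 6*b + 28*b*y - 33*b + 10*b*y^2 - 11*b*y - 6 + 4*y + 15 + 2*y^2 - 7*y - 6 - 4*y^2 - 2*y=120*b^2 - 39*b + y^2*(10*b - 2) + y*(40*b^2 + 17*b - 5) + 3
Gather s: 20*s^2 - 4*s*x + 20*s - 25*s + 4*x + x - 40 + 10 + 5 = 20*s^2 + s*(-4*x - 5) + 5*x - 25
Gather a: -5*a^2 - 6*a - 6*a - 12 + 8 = -5*a^2 - 12*a - 4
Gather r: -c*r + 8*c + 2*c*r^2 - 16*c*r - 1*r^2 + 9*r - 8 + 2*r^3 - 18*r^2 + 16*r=8*c + 2*r^3 + r^2*(2*c - 19) + r*(25 - 17*c) - 8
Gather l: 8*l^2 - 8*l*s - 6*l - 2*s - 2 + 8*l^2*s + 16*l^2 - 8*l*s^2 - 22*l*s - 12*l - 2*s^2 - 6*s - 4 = l^2*(8*s + 24) + l*(-8*s^2 - 30*s - 18) - 2*s^2 - 8*s - 6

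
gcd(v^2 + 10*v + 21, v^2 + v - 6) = v + 3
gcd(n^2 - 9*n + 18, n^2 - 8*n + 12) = n - 6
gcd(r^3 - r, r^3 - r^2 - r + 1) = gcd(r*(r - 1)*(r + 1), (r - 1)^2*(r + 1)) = r^2 - 1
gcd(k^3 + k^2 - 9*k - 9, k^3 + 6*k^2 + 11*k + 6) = k^2 + 4*k + 3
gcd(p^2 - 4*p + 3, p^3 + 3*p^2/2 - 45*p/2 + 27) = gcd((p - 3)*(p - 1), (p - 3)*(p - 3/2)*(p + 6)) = p - 3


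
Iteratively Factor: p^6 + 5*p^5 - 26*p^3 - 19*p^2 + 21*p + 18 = (p + 1)*(p^5 + 4*p^4 - 4*p^3 - 22*p^2 + 3*p + 18) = (p + 1)*(p + 3)*(p^4 + p^3 - 7*p^2 - p + 6) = (p + 1)*(p + 3)^2*(p^3 - 2*p^2 - p + 2) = (p + 1)^2*(p + 3)^2*(p^2 - 3*p + 2) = (p - 2)*(p + 1)^2*(p + 3)^2*(p - 1)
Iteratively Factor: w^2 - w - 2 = (w - 2)*(w + 1)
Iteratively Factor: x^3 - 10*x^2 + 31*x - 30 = (x - 2)*(x^2 - 8*x + 15) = (x - 5)*(x - 2)*(x - 3)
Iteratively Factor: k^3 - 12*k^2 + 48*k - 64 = (k - 4)*(k^2 - 8*k + 16) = (k - 4)^2*(k - 4)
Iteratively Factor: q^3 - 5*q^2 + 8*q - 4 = (q - 2)*(q^2 - 3*q + 2) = (q - 2)^2*(q - 1)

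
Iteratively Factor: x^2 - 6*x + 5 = (x - 5)*(x - 1)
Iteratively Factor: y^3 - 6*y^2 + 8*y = (y)*(y^2 - 6*y + 8) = y*(y - 2)*(y - 4)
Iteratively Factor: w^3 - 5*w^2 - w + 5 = (w - 1)*(w^2 - 4*w - 5) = (w - 5)*(w - 1)*(w + 1)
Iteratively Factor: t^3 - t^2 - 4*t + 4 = (t + 2)*(t^2 - 3*t + 2) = (t - 2)*(t + 2)*(t - 1)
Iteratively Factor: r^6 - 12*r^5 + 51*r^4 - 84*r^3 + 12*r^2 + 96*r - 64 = (r - 1)*(r^5 - 11*r^4 + 40*r^3 - 44*r^2 - 32*r + 64) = (r - 1)*(r + 1)*(r^4 - 12*r^3 + 52*r^2 - 96*r + 64) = (r - 4)*(r - 1)*(r + 1)*(r^3 - 8*r^2 + 20*r - 16) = (r - 4)*(r - 2)*(r - 1)*(r + 1)*(r^2 - 6*r + 8) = (r - 4)^2*(r - 2)*(r - 1)*(r + 1)*(r - 2)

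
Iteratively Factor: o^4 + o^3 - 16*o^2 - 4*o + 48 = (o - 2)*(o^3 + 3*o^2 - 10*o - 24) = (o - 2)*(o + 2)*(o^2 + o - 12) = (o - 3)*(o - 2)*(o + 2)*(o + 4)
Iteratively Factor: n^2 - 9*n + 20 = (n - 5)*(n - 4)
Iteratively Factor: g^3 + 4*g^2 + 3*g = (g + 3)*(g^2 + g) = (g + 1)*(g + 3)*(g)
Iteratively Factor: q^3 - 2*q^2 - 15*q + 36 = (q - 3)*(q^2 + q - 12) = (q - 3)^2*(q + 4)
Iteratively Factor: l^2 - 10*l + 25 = (l - 5)*(l - 5)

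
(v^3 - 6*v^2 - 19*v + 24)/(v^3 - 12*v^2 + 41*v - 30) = (v^2 - 5*v - 24)/(v^2 - 11*v + 30)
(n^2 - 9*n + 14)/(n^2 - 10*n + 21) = (n - 2)/(n - 3)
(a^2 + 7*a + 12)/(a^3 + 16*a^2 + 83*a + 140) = (a + 3)/(a^2 + 12*a + 35)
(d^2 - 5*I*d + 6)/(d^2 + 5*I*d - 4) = (d - 6*I)/(d + 4*I)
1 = 1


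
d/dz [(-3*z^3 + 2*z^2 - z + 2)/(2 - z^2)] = (3*z^4 - 19*z^2 + 12*z - 2)/(z^4 - 4*z^2 + 4)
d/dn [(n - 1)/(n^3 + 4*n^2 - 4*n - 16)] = (n^3 + 4*n^2 - 4*n - (n - 1)*(3*n^2 + 8*n - 4) - 16)/(n^3 + 4*n^2 - 4*n - 16)^2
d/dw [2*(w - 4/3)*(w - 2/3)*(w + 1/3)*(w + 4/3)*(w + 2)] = 10*w^4 + 40*w^3/3 - 16*w^2 - 368*w/27 + 256/81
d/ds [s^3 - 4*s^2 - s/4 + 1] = 3*s^2 - 8*s - 1/4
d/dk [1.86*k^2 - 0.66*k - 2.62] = 3.72*k - 0.66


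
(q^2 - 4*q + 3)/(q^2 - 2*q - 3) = (q - 1)/(q + 1)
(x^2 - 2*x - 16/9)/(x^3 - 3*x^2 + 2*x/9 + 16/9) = 1/(x - 1)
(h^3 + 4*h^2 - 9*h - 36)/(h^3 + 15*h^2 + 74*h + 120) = (h^2 - 9)/(h^2 + 11*h + 30)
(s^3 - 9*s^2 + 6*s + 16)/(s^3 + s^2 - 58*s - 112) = (s^2 - s - 2)/(s^2 + 9*s + 14)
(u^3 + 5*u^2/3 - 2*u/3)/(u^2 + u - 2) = u*(3*u - 1)/(3*(u - 1))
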